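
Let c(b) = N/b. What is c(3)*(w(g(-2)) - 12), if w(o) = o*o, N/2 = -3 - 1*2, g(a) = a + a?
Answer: -40/3 ≈ -13.333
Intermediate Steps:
g(a) = 2*a
N = -10 (N = 2*(-3 - 1*2) = 2*(-3 - 2) = 2*(-5) = -10)
w(o) = o²
c(b) = -10/b
c(3)*(w(g(-2)) - 12) = (-10/3)*((2*(-2))² - 12) = (-10*⅓)*((-4)² - 12) = -10*(16 - 12)/3 = -10/3*4 = -40/3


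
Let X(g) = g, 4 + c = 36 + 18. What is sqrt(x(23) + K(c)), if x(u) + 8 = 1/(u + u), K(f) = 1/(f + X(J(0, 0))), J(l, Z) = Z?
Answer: 4*I*sqrt(6578)/115 ≈ 2.821*I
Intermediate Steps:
c = 50 (c = -4 + (36 + 18) = -4 + 54 = 50)
K(f) = 1/f (K(f) = 1/(f + 0) = 1/f)
x(u) = -8 + 1/(2*u) (x(u) = -8 + 1/(u + u) = -8 + 1/(2*u))
sqrt(x(23) + K(c)) = sqrt((-8 + (1/2)/23) + 1/50) = sqrt((-8 + (1/2)*(1/23)) + 1/50) = sqrt((-8 + 1/46) + 1/50) = sqrt(-367/46 + 1/50) = sqrt(-4576/575) = 4*I*sqrt(6578)/115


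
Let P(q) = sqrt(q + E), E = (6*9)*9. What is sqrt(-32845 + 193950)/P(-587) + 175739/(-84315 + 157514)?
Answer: 175739/73199 - I*sqrt(16271605)/101 ≈ 2.4008 - 39.939*I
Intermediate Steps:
E = 486 (E = 54*9 = 486)
P(q) = sqrt(486 + q) (P(q) = sqrt(q + 486) = sqrt(486 + q))
sqrt(-32845 + 193950)/P(-587) + 175739/(-84315 + 157514) = sqrt(-32845 + 193950)/(sqrt(486 - 587)) + 175739/(-84315 + 157514) = sqrt(161105)/(sqrt(-101)) + 175739/73199 = sqrt(161105)/((I*sqrt(101))) + 175739*(1/73199) = sqrt(161105)*(-I*sqrt(101)/101) + 175739/73199 = -I*sqrt(16271605)/101 + 175739/73199 = 175739/73199 - I*sqrt(16271605)/101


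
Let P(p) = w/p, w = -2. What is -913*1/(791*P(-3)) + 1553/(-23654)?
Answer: -16811288/9355157 ≈ -1.7970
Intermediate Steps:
P(p) = -2/p
-913*1/(791*P(-3)) + 1553/(-23654) = -913/(-2/(-3)*791) + 1553/(-23654) = -913/(-2*(-⅓)*791) + 1553*(-1/23654) = -913/((⅔)*791) - 1553/23654 = -913/1582/3 - 1553/23654 = -913*3/1582 - 1553/23654 = -2739/1582 - 1553/23654 = -16811288/9355157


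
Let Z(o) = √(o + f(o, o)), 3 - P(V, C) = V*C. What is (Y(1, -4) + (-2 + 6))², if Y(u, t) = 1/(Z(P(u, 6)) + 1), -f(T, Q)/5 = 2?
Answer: (40*√13 + 183*I)/(2*(√13 + 6*I)) ≈ 16.51 - 2.0971*I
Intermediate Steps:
P(V, C) = 3 - C*V (P(V, C) = 3 - V*C = 3 - C*V)
f(T, Q) = -10 (f(T, Q) = -5*2 = -10)
Z(o) = √(-10 + o) (Z(o) = √(o - 10) = √(-10 + o))
Y(u, t) = 1/(1 + √(-7 - 6*u)) (Y(u, t) = 1/(√(-10 + (3 - 1*6*u)) + 1) = 1/(√(-10 + (3 - 6*u)) + 1) = 1/(√(-7 - 6*u) + 1) = 1/(1 + √(-7 - 6*u)))
(Y(1, -4) + (-2 + 6))² = (1/(1 + √(-7 - 6*1)) + (-2 + 6))² = (1/(1 + √(-7 - 6)) + 4)² = (1/(1 + √(-13)) + 4)² = (1/(1 + I*√13) + 4)² = (4 + 1/(1 + I*√13))²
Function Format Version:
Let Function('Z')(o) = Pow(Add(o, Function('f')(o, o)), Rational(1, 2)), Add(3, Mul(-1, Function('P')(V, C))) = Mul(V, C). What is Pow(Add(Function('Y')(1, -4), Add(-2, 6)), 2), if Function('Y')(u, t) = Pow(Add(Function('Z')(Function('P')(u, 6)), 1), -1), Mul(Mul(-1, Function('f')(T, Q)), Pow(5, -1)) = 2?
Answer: Mul(Rational(1, 2), Pow(Add(Pow(13, Rational(1, 2)), Mul(6, I)), -1), Add(Mul(40, Pow(13, Rational(1, 2))), Mul(183, I))) ≈ Add(16.510, Mul(-2.0971, I))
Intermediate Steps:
Function('P')(V, C) = Add(3, Mul(-1, C, V)) (Function('P')(V, C) = Add(3, Mul(-1, Mul(V, C))) = Add(3, Mul(-1, Mul(C, V))) = Add(3, Mul(-1, C, V)))
Function('f')(T, Q) = -10 (Function('f')(T, Q) = Mul(-5, 2) = -10)
Function('Z')(o) = Pow(Add(-10, o), Rational(1, 2)) (Function('Z')(o) = Pow(Add(o, -10), Rational(1, 2)) = Pow(Add(-10, o), Rational(1, 2)))
Function('Y')(u, t) = Pow(Add(1, Pow(Add(-7, Mul(-6, u)), Rational(1, 2))), -1) (Function('Y')(u, t) = Pow(Add(Pow(Add(-10, Add(3, Mul(-1, 6, u))), Rational(1, 2)), 1), -1) = Pow(Add(Pow(Add(-10, Add(3, Mul(-6, u))), Rational(1, 2)), 1), -1) = Pow(Add(Pow(Add(-7, Mul(-6, u)), Rational(1, 2)), 1), -1) = Pow(Add(1, Pow(Add(-7, Mul(-6, u)), Rational(1, 2))), -1))
Pow(Add(Function('Y')(1, -4), Add(-2, 6)), 2) = Pow(Add(Pow(Add(1, Pow(Add(-7, Mul(-6, 1)), Rational(1, 2))), -1), Add(-2, 6)), 2) = Pow(Add(Pow(Add(1, Pow(Add(-7, -6), Rational(1, 2))), -1), 4), 2) = Pow(Add(Pow(Add(1, Pow(-13, Rational(1, 2))), -1), 4), 2) = Pow(Add(Pow(Add(1, Mul(I, Pow(13, Rational(1, 2)))), -1), 4), 2) = Pow(Add(4, Pow(Add(1, Mul(I, Pow(13, Rational(1, 2)))), -1)), 2)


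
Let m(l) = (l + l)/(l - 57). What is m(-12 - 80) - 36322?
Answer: -5411794/149 ≈ -36321.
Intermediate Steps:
m(l) = 2*l/(-57 + l) (m(l) = (2*l)/(-57 + l) = 2*l/(-57 + l))
m(-12 - 80) - 36322 = 2*(-12 - 80)/(-57 + (-12 - 80)) - 36322 = 2*(-92)/(-57 - 92) - 36322 = 2*(-92)/(-149) - 36322 = 2*(-92)*(-1/149) - 36322 = 184/149 - 36322 = -5411794/149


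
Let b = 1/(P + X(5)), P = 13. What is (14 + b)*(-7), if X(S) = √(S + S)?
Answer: -15673/159 + 7*√10/159 ≈ -98.433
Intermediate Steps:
X(S) = √2*√S (X(S) = √(2*S) = √2*√S)
b = 1/(13 + √10) (b = 1/(13 + √2*√5) = 1/(13 + √10) ≈ 0.061872)
(14 + b)*(-7) = (14 + (13/159 - √10/159))*(-7) = (2239/159 - √10/159)*(-7) = -15673/159 + 7*√10/159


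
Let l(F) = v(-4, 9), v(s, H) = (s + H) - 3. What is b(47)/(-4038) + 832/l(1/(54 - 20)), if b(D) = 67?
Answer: 1679741/4038 ≈ 415.98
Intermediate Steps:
v(s, H) = -3 + H + s (v(s, H) = (H + s) - 3 = -3 + H + s)
l(F) = 2 (l(F) = -3 + 9 - 4 = 2)
b(47)/(-4038) + 832/l(1/(54 - 20)) = 67/(-4038) + 832/2 = 67*(-1/4038) + 832*(½) = -67/4038 + 416 = 1679741/4038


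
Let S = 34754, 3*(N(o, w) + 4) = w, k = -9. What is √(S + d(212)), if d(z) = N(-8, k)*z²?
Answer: I*√279854 ≈ 529.01*I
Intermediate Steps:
N(o, w) = -4 + w/3
d(z) = -7*z² (d(z) = (-4 + (⅓)*(-9))*z² = (-4 - 3)*z² = -7*z²)
√(S + d(212)) = √(34754 - 7*212²) = √(34754 - 7*44944) = √(34754 - 314608) = √(-279854) = I*√279854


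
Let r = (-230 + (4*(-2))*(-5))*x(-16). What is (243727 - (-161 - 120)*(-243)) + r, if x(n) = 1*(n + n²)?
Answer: 129844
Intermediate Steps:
x(n) = n + n²
r = -45600 (r = (-230 + (4*(-2))*(-5))*(-16*(1 - 16)) = (-230 - 8*(-5))*(-16*(-15)) = (-230 + 40)*240 = -190*240 = -45600)
(243727 - (-161 - 120)*(-243)) + r = (243727 - (-161 - 120)*(-243)) - 45600 = (243727 - (-281)*(-243)) - 45600 = (243727 - 1*68283) - 45600 = (243727 - 68283) - 45600 = 175444 - 45600 = 129844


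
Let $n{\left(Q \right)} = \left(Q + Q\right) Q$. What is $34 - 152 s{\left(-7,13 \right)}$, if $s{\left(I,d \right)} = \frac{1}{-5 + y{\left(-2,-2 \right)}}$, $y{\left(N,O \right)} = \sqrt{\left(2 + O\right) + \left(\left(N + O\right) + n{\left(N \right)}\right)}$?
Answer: $\frac{254}{3} \approx 84.667$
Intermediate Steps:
$n{\left(Q \right)} = 2 Q^{2}$ ($n{\left(Q \right)} = 2 Q Q = 2 Q^{2}$)
$y{\left(N,O \right)} = \sqrt{2 + N + 2 O + 2 N^{2}}$ ($y{\left(N,O \right)} = \sqrt{\left(2 + O\right) + \left(\left(N + O\right) + 2 N^{2}\right)} = \sqrt{\left(2 + O\right) + \left(N + O + 2 N^{2}\right)} = \sqrt{2 + N + 2 O + 2 N^{2}}$)
$s{\left(I,d \right)} = - \frac{1}{3}$ ($s{\left(I,d \right)} = \frac{1}{-5 + \sqrt{2 - 2 + 2 \left(-2\right) + 2 \left(-2\right)^{2}}} = \frac{1}{-5 + \sqrt{2 - 2 - 4 + 2 \cdot 4}} = \frac{1}{-5 + \sqrt{2 - 2 - 4 + 8}} = \frac{1}{-5 + \sqrt{4}} = \frac{1}{-5 + 2} = \frac{1}{-3} = - \frac{1}{3}$)
$34 - 152 s{\left(-7,13 \right)} = 34 - - \frac{152}{3} = 34 + \frac{152}{3} = \frac{254}{3}$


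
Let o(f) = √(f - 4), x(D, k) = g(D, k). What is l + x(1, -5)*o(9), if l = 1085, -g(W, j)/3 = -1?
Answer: 1085 + 3*√5 ≈ 1091.7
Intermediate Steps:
g(W, j) = 3 (g(W, j) = -3*(-1) = 3)
x(D, k) = 3
o(f) = √(-4 + f)
l + x(1, -5)*o(9) = 1085 + 3*√(-4 + 9) = 1085 + 3*√5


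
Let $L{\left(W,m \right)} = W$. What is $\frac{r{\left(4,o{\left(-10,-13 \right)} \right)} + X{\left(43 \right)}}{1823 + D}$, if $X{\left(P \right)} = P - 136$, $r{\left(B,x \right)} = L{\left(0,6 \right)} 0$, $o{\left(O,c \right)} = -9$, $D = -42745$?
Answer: $\frac{93}{40922} \approx 0.0022726$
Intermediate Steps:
$r{\left(B,x \right)} = 0$ ($r{\left(B,x \right)} = 0 \cdot 0 = 0$)
$X{\left(P \right)} = -136 + P$
$\frac{r{\left(4,o{\left(-10,-13 \right)} \right)} + X{\left(43 \right)}}{1823 + D} = \frac{0 + \left(-136 + 43\right)}{1823 - 42745} = \frac{0 - 93}{-40922} = \left(-93\right) \left(- \frac{1}{40922}\right) = \frac{93}{40922}$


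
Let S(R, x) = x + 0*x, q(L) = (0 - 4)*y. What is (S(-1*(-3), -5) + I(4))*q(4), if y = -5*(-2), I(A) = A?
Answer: 40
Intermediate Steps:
y = 10
q(L) = -40 (q(L) = (0 - 4)*10 = -4*10 = -40)
S(R, x) = x (S(R, x) = x + 0 = x)
(S(-1*(-3), -5) + I(4))*q(4) = (-5 + 4)*(-40) = -1*(-40) = 40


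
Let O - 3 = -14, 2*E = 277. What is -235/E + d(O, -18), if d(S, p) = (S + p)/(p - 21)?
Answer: -10297/10803 ≈ -0.95316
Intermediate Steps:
E = 277/2 (E = (½)*277 = 277/2 ≈ 138.50)
O = -11 (O = 3 - 14 = -11)
d(S, p) = (S + p)/(-21 + p)
-235/E + d(O, -18) = -235/277/2 + (-11 - 18)/(-21 - 18) = -235*2/277 - 29/(-39) = -470/277 - 1/39*(-29) = -470/277 + 29/39 = -10297/10803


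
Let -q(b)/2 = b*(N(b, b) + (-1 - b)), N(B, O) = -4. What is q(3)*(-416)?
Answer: -19968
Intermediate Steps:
q(b) = -2*b*(-5 - b) (q(b) = -2*b*(-4 + (-1 - b)) = -2*b*(-5 - b))
q(3)*(-416) = (2*3*(5 + 3))*(-416) = (2*3*8)*(-416) = 48*(-416) = -19968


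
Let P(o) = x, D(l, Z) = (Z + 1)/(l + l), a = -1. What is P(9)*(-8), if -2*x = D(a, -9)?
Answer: 16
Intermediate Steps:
D(l, Z) = (1 + Z)/(2*l) (D(l, Z) = (1 + Z)/((2*l)) = (1 + Z)*(1/(2*l)) = (1 + Z)/(2*l))
x = -2 (x = -(1 - 9)/(4*(-1)) = -(-1)*(-8)/4 = -½*4 = -2)
P(o) = -2
P(9)*(-8) = -2*(-8) = 16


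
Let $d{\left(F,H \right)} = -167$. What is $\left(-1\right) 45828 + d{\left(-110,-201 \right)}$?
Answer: $-45995$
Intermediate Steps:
$\left(-1\right) 45828 + d{\left(-110,-201 \right)} = \left(-1\right) 45828 - 167 = -45828 - 167 = -45995$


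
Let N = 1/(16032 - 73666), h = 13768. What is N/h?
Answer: -1/793504912 ≈ -1.2602e-9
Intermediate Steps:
N = -1/57634 (N = 1/(-57634) = -1/57634 ≈ -1.7351e-5)
N/h = -1/57634/13768 = -1/57634*1/13768 = -1/793504912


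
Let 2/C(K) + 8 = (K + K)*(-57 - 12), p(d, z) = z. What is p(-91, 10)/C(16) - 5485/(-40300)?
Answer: -89303703/8060 ≈ -11080.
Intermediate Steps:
C(K) = 2/(-8 - 138*K) (C(K) = 2/(-8 + (K + K)*(-57 - 12)) = 2/(-8 + (2*K)*(-69)) = 2/(-8 - 138*K))
p(-91, 10)/C(16) - 5485/(-40300) = 10/((-1/(4 + 69*16))) - 5485/(-40300) = 10/((-1/(4 + 1104))) - 5485*(-1/40300) = 10/((-1/1108)) + 1097/8060 = 10/((-1*1/1108)) + 1097/8060 = 10/(-1/1108) + 1097/8060 = 10*(-1108) + 1097/8060 = -11080 + 1097/8060 = -89303703/8060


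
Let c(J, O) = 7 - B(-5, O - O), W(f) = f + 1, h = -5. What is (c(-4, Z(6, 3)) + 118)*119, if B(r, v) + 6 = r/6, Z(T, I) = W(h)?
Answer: 94129/6 ≈ 15688.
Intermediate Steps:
W(f) = 1 + f
Z(T, I) = -4 (Z(T, I) = 1 - 5 = -4)
B(r, v) = -6 + r/6
c(J, O) = 83/6 (c(J, O) = 7 - (-6 + (⅙)*(-5)) = 7 - (-6 - ⅚) = 7 - 1*(-41/6) = 7 + 41/6 = 83/6)
(c(-4, Z(6, 3)) + 118)*119 = (83/6 + 118)*119 = (791/6)*119 = 94129/6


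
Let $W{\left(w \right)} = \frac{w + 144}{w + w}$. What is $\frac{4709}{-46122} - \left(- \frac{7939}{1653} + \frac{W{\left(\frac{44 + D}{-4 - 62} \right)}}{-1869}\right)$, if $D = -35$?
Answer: $\frac{34977396893}{7916218653} \approx 4.4184$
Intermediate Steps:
$W{\left(w \right)} = \frac{144 + w}{2 w}$
$\frac{4709}{-46122} - \left(- \frac{7939}{1653} + \frac{W{\left(\frac{44 + D}{-4 - 62} \right)}}{-1869}\right) = \frac{4709}{-46122} - \left(- \frac{7939}{1653} + \frac{\frac{1}{2} \frac{1}{\left(44 - 35\right) \frac{1}{-4 - 62}} \left(144 + \frac{44 - 35}{-4 - 62}\right)}{-1869}\right) = 4709 \left(- \frac{1}{46122}\right) - \left(\left(-7939\right) \frac{1}{1653} + \frac{144 + \frac{9}{-66}}{2 \frac{9}{-66}} \left(- \frac{1}{1869}\right)\right) = - \frac{4709}{46122} - \left(- \frac{7939}{1653} + \frac{144 + 9 \left(- \frac{1}{66}\right)}{2 \cdot 9 \left(- \frac{1}{66}\right)} \left(- \frac{1}{1869}\right)\right) = - \frac{4709}{46122} - \left(- \frac{7939}{1653} + \frac{144 - \frac{3}{22}}{2 \left(- \frac{3}{22}\right)} \left(- \frac{1}{1869}\right)\right) = - \frac{4709}{46122} - \left(- \frac{7939}{1653} + \frac{1}{2} \left(- \frac{22}{3}\right) \frac{3165}{22} \left(- \frac{1}{1869}\right)\right) = - \frac{4709}{46122} - \left(- \frac{7939}{1653} - - \frac{1055}{3738}\right) = - \frac{4709}{46122} - \left(- \frac{7939}{1653} + \frac{1055}{3738}\right) = - \frac{4709}{46122} - - \frac{3103563}{686546} = - \frac{4709}{46122} + \frac{3103563}{686546} = \frac{34977396893}{7916218653}$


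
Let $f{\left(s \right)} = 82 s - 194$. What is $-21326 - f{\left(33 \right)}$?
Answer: $-23838$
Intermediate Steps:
$f{\left(s \right)} = -194 + 82 s$
$-21326 - f{\left(33 \right)} = -21326 - \left(-194 + 82 \cdot 33\right) = -21326 - \left(-194 + 2706\right) = -21326 - 2512 = -23838$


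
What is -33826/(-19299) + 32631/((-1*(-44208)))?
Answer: 78708351/31598896 ≈ 2.4909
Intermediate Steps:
-33826/(-19299) + 32631/((-1*(-44208))) = -33826*(-1/19299) + 32631/44208 = 33826/19299 + 32631*(1/44208) = 33826/19299 + 10877/14736 = 78708351/31598896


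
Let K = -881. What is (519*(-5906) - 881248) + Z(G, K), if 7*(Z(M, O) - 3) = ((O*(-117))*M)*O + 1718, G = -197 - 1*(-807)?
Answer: -55422234065/7 ≈ -7.9175e+9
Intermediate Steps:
G = 610 (G = -197 + 807 = 610)
Z(M, O) = 1739/7 - 117*M*O²/7 (Z(M, O) = 3 + (((O*(-117))*M)*O + 1718)/7 = 3 + (((-117*O)*M)*O + 1718)/7 = 3 + ((-117*M*O)*O + 1718)/7 = 3 + (-117*M*O² + 1718)/7 = 3 + (1718 - 117*M*O²)/7 = 3 + (1718/7 - 117*M*O²/7) = 1739/7 - 117*M*O²/7)
(519*(-5906) - 881248) + Z(G, K) = (519*(-5906) - 881248) + (1739/7 - 117/7*610*(-881)²) = (-3065214 - 881248) + (1739/7 - 117/7*610*776161) = -3946462 + (1739/7 - 55394610570/7) = -3946462 - 55394608831/7 = -55422234065/7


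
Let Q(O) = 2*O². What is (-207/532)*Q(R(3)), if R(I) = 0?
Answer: 0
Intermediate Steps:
(-207/532)*Q(R(3)) = (-207/532)*(2*0²) = (-207*1/532)*(2*0) = -207/532*0 = 0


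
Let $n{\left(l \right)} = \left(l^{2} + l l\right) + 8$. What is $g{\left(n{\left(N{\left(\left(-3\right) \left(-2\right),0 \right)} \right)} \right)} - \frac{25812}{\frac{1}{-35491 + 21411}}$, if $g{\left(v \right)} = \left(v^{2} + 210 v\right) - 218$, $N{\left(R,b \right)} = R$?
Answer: $363455942$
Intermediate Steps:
$n{\left(l \right)} = 8 + 2 l^{2}$ ($n{\left(l \right)} = \left(l^{2} + l^{2}\right) + 8 = 2 l^{2} + 8 = 8 + 2 l^{2}$)
$g{\left(v \right)} = -218 + v^{2} + 210 v$
$g{\left(n{\left(N{\left(\left(-3\right) \left(-2\right),0 \right)} \right)} \right)} - \frac{25812}{\frac{1}{-35491 + 21411}} = \left(-218 + \left(8 + 2 \left(\left(-3\right) \left(-2\right)\right)^{2}\right)^{2} + 210 \left(8 + 2 \left(\left(-3\right) \left(-2\right)\right)^{2}\right)\right) - \frac{25812}{\frac{1}{-35491 + 21411}} = \left(-218 + \left(8 + 2 \cdot 6^{2}\right)^{2} + 210 \left(8 + 2 \cdot 6^{2}\right)\right) - \frac{25812}{\frac{1}{-14080}} = \left(-218 + \left(8 + 2 \cdot 36\right)^{2} + 210 \left(8 + 2 \cdot 36\right)\right) - \frac{25812}{- \frac{1}{14080}} = \left(-218 + \left(8 + 72\right)^{2} + 210 \left(8 + 72\right)\right) - -363432960 = \left(-218 + 80^{2} + 210 \cdot 80\right) + 363432960 = \left(-218 + 6400 + 16800\right) + 363432960 = 22982 + 363432960 = 363455942$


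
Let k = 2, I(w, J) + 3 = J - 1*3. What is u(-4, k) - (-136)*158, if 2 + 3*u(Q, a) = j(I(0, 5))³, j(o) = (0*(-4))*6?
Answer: 64462/3 ≈ 21487.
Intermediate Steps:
I(w, J) = -6 + J (I(w, J) = -3 + (J - 1*3) = -3 + (J - 3) = -3 + (-3 + J) = -6 + J)
j(o) = 0 (j(o) = 0*6 = 0)
u(Q, a) = -⅔ (u(Q, a) = -⅔ + (⅓)*0³ = -⅔ + (⅓)*0 = -⅔ + 0 = -⅔)
u(-4, k) - (-136)*158 = -⅔ - (-136)*158 = -⅔ - 136*(-158) = -⅔ + 21488 = 64462/3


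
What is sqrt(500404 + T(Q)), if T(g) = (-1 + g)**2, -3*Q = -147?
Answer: 2*sqrt(125677) ≈ 709.02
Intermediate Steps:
Q = 49 (Q = -1/3*(-147) = 49)
sqrt(500404 + T(Q)) = sqrt(500404 + (-1 + 49)**2) = sqrt(500404 + 48**2) = sqrt(500404 + 2304) = sqrt(502708) = 2*sqrt(125677)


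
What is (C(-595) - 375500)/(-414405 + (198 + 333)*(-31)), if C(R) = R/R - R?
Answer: 20828/23937 ≈ 0.87012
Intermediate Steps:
C(R) = 1 - R
(C(-595) - 375500)/(-414405 + (198 + 333)*(-31)) = ((1 - 1*(-595)) - 375500)/(-414405 + (198 + 333)*(-31)) = ((1 + 595) - 375500)/(-414405 + 531*(-31)) = (596 - 375500)/(-414405 - 16461) = -374904/(-430866) = -374904*(-1/430866) = 20828/23937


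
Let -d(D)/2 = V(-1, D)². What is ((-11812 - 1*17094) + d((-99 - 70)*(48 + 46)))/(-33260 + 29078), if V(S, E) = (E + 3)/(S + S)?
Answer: 84109167/2788 ≈ 30168.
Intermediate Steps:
V(S, E) = (3 + E)/(2*S) (V(S, E) = (3 + E)/((2*S)) = (3 + E)*(1/(2*S)) = (3 + E)/(2*S))
d(D) = -2*(-3/2 - D/2)² (d(D) = -2*(3 + D)²/4 = -2*(-3/2 - D/2)²)
((-11812 - 1*17094) + d((-99 - 70)*(48 + 46)))/(-33260 + 29078) = ((-11812 - 1*17094) - (3 + (-99 - 70)*(48 + 46))²/2)/(-33260 + 29078) = ((-11812 - 17094) - (3 - 169*94)²/2)/(-4182) = (-28906 - (3 - 15886)²/2)*(-1/4182) = (-28906 - ½*(-15883)²)*(-1/4182) = (-28906 - ½*252269689)*(-1/4182) = (-28906 - 252269689/2)*(-1/4182) = -252327501/2*(-1/4182) = 84109167/2788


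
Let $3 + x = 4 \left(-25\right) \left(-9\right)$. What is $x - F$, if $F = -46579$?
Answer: $47476$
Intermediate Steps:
$x = 897$ ($x = -3 + 4 \left(-25\right) \left(-9\right) = -3 - -900 = -3 + 900 = 897$)
$x - F = 897 - -46579 = 897 + 46579 = 47476$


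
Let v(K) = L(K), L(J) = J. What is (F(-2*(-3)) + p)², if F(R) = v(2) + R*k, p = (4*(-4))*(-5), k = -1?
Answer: 5776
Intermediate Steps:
v(K) = K
p = 80 (p = -16*(-5) = 80)
F(R) = 2 - R (F(R) = 2 + R*(-1) = 2 - R)
(F(-2*(-3)) + p)² = ((2 - (-2)*(-3)) + 80)² = ((2 - 1*6) + 80)² = ((2 - 6) + 80)² = (-4 + 80)² = 76² = 5776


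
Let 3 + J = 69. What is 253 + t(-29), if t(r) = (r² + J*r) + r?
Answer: -849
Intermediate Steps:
J = 66 (J = -3 + 69 = 66)
t(r) = r² + 67*r (t(r) = (r² + 66*r) + r = r² + 67*r)
253 + t(-29) = 253 - 29*(67 - 29) = 253 - 29*38 = 253 - 1102 = -849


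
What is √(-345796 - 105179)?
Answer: 5*I*√18039 ≈ 671.55*I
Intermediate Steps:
√(-345796 - 105179) = √(-450975) = 5*I*√18039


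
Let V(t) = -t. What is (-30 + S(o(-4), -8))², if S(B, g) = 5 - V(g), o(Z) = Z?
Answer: 1089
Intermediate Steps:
S(B, g) = 5 + g (S(B, g) = 5 - (-1)*g = 5 + g)
(-30 + S(o(-4), -8))² = (-30 + (5 - 8))² = (-30 - 3)² = (-33)² = 1089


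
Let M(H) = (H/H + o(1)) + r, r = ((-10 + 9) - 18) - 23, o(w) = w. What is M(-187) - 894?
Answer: -934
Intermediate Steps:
r = -42 (r = (-1 - 18) - 23 = -19 - 23 = -42)
M(H) = -40 (M(H) = (H/H + 1) - 42 = (1 + 1) - 42 = 2 - 42 = -40)
M(-187) - 894 = -40 - 894 = -934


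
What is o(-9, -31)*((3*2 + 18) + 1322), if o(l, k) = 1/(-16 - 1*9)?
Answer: -1346/25 ≈ -53.840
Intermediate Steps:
o(l, k) = -1/25 (o(l, k) = 1/(-16 - 9) = 1/(-25) = -1/25)
o(-9, -31)*((3*2 + 18) + 1322) = -((3*2 + 18) + 1322)/25 = -((6 + 18) + 1322)/25 = -(24 + 1322)/25 = -1/25*1346 = -1346/25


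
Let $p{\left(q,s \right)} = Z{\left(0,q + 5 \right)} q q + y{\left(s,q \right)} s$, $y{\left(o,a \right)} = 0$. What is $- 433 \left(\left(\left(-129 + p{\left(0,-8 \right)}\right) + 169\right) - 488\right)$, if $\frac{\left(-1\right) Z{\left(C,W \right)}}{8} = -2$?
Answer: $193984$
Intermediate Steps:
$Z{\left(C,W \right)} = 16$ ($Z{\left(C,W \right)} = \left(-8\right) \left(-2\right) = 16$)
$p{\left(q,s \right)} = 16 q^{2}$ ($p{\left(q,s \right)} = 16 q q + 0 s = 16 q^{2} + 0 = 16 q^{2}$)
$- 433 \left(\left(\left(-129 + p{\left(0,-8 \right)}\right) + 169\right) - 488\right) = - 433 \left(\left(\left(-129 + 16 \cdot 0^{2}\right) + 169\right) - 488\right) = - 433 \left(\left(\left(-129 + 16 \cdot 0\right) + 169\right) - 488\right) = - 433 \left(\left(\left(-129 + 0\right) + 169\right) - 488\right) = - 433 \left(\left(-129 + 169\right) - 488\right) = - 433 \left(40 - 488\right) = \left(-433\right) \left(-448\right) = 193984$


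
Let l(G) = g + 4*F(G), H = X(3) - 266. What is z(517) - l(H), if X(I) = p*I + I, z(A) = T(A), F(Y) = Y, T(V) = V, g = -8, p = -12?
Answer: 1721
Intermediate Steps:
z(A) = A
X(I) = -11*I (X(I) = -12*I + I = -11*I)
H = -299 (H = -11*3 - 266 = -33 - 266 = -299)
l(G) = -8 + 4*G
z(517) - l(H) = 517 - (-8 + 4*(-299)) = 517 - (-8 - 1196) = 517 - 1*(-1204) = 517 + 1204 = 1721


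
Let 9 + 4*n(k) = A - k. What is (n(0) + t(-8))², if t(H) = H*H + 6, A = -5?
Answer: 17689/4 ≈ 4422.3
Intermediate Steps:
n(k) = -7/2 - k/4 (n(k) = -9/4 + (-5 - k)/4 = -9/4 + (-5/4 - k/4) = -7/2 - k/4)
t(H) = 6 + H² (t(H) = H² + 6 = 6 + H²)
(n(0) + t(-8))² = ((-7/2 - ¼*0) + (6 + (-8)²))² = ((-7/2 + 0) + (6 + 64))² = (-7/2 + 70)² = (133/2)² = 17689/4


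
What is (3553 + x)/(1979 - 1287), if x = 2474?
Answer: 6027/692 ≈ 8.7095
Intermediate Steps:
(3553 + x)/(1979 - 1287) = (3553 + 2474)/(1979 - 1287) = 6027/692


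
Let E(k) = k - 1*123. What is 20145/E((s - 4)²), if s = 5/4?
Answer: -322320/1847 ≈ -174.51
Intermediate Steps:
s = 5/4 (s = 5*(¼) = 5/4 ≈ 1.2500)
E(k) = -123 + k (E(k) = k - 123 = -123 + k)
20145/E((s - 4)²) = 20145/(-123 + (5/4 - 4)²) = 20145/(-123 + (-11/4)²) = 20145/(-123 + 121/16) = 20145/(-1847/16) = 20145*(-16/1847) = -322320/1847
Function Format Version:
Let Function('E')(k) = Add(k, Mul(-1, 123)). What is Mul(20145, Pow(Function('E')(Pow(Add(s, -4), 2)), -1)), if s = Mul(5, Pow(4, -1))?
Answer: Rational(-322320, 1847) ≈ -174.51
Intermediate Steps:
s = Rational(5, 4) (s = Mul(5, Rational(1, 4)) = Rational(5, 4) ≈ 1.2500)
Function('E')(k) = Add(-123, k) (Function('E')(k) = Add(k, -123) = Add(-123, k))
Mul(20145, Pow(Function('E')(Pow(Add(s, -4), 2)), -1)) = Mul(20145, Pow(Add(-123, Pow(Add(Rational(5, 4), -4), 2)), -1)) = Mul(20145, Pow(Add(-123, Pow(Rational(-11, 4), 2)), -1)) = Mul(20145, Pow(Add(-123, Rational(121, 16)), -1)) = Mul(20145, Pow(Rational(-1847, 16), -1)) = Mul(20145, Rational(-16, 1847)) = Rational(-322320, 1847)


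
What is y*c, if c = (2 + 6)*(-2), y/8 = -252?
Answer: 32256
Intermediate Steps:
y = -2016 (y = 8*(-252) = -2016)
c = -16 (c = 8*(-2) = -16)
y*c = -2016*(-16) = 32256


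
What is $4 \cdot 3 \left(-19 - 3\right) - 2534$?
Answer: $-2798$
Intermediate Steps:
$4 \cdot 3 \left(-19 - 3\right) - 2534 = 12 \left(-22\right) - 2534 = -264 - 2534 = -2798$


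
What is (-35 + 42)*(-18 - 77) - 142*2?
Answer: -949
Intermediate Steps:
(-35 + 42)*(-18 - 77) - 142*2 = 7*(-95) - 284 = -665 - 284 = -949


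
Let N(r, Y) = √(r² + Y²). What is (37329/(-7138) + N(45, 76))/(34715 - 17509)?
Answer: -37329/122816428 + √7801/17206 ≈ 0.0048293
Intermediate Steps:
N(r, Y) = √(Y² + r²)
(37329/(-7138) + N(45, 76))/(34715 - 17509) = (37329/(-7138) + √(76² + 45²))/(34715 - 17509) = (37329*(-1/7138) + √(5776 + 2025))/17206 = (-37329/7138 + √7801)*(1/17206) = -37329/122816428 + √7801/17206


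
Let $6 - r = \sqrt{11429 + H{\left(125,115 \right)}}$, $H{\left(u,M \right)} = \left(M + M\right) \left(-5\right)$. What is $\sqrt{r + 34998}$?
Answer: $\sqrt{35004 - \sqrt{10279}} \approx 186.82$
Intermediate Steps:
$H{\left(u,M \right)} = - 10 M$ ($H{\left(u,M \right)} = 2 M \left(-5\right) = - 10 M$)
$r = 6 - \sqrt{10279}$ ($r = 6 - \sqrt{11429 - 1150} = 6 - \sqrt{10279} \approx -95.385$)
$\sqrt{r + 34998} = \sqrt{\left(6 - \sqrt{10279}\right) + 34998} = \sqrt{35004 - \sqrt{10279}}$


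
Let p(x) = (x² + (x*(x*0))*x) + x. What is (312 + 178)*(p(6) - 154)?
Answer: -54880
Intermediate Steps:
p(x) = x + x² (p(x) = (x² + (x*0)*x) + x = (x² + 0*x) + x = (x² + 0) + x = x² + x = x + x²)
(312 + 178)*(p(6) - 154) = (312 + 178)*(6*(1 + 6) - 154) = 490*(6*7 - 154) = 490*(42 - 154) = 490*(-112) = -54880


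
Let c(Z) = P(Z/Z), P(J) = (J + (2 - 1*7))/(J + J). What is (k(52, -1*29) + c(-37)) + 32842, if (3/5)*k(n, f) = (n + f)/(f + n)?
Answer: 98525/3 ≈ 32842.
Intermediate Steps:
P(J) = (-5 + J)/(2*J) (P(J) = (J + (2 - 7))/((2*J)) = (J - 5)*(1/(2*J)) = (-5 + J)*(1/(2*J)) = (-5 + J)/(2*J))
c(Z) = -2 (c(Z) = (-5 + Z/Z)/(2*((Z/Z))) = (½)*(-5 + 1)/1 = (½)*1*(-4) = -2)
k(n, f) = 5/3 (k(n, f) = 5*((n + f)/(f + n))/3 = 5*((f + n)/(f + n))/3 = (5/3)*1 = 5/3)
(k(52, -1*29) + c(-37)) + 32842 = (5/3 - 2) + 32842 = -⅓ + 32842 = 98525/3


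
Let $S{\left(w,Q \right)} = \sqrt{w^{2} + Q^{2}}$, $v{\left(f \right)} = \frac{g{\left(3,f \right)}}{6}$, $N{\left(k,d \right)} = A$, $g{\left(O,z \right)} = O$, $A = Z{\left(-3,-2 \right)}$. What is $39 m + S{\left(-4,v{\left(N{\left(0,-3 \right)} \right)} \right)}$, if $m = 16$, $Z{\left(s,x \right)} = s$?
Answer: $624 + \frac{\sqrt{65}}{2} \approx 628.03$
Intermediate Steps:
$A = -3$
$N{\left(k,d \right)} = -3$
$v{\left(f \right)} = \frac{1}{2}$ ($v{\left(f \right)} = \frac{3}{6} = 3 \cdot \frac{1}{6} = \frac{1}{2}$)
$S{\left(w,Q \right)} = \sqrt{Q^{2} + w^{2}}$
$39 m + S{\left(-4,v{\left(N{\left(0,-3 \right)} \right)} \right)} = 39 \cdot 16 + \sqrt{\left(\frac{1}{2}\right)^{2} + \left(-4\right)^{2}} = 624 + \sqrt{\frac{1}{4} + 16} = 624 + \sqrt{\frac{65}{4}} = 624 + \frac{\sqrt{65}}{2}$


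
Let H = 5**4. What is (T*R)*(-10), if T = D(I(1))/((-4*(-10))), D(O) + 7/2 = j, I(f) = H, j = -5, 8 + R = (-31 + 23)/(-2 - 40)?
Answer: -697/42 ≈ -16.595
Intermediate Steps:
R = -164/21 (R = -8 + (-31 + 23)/(-2 - 40) = -8 - 8/(-42) = -8 - 8*(-1/42) = -8 + 4/21 = -164/21 ≈ -7.8095)
H = 625
I(f) = 625
D(O) = -17/2 (D(O) = -7/2 - 5 = -17/2)
T = -17/80 (T = -17/(2*((-4*(-10)))) = -17/2/40 = -17/2*1/40 = -17/80 ≈ -0.21250)
(T*R)*(-10) = -17/80*(-164/21)*(-10) = (697/420)*(-10) = -697/42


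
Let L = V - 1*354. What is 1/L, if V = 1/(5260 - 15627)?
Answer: -10367/3669919 ≈ -0.0028249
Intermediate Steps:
V = -1/10367 (V = 1/(-10367) = -1/10367 ≈ -9.6460e-5)
L = -3669919/10367 (L = -1/10367 - 1*354 = -1/10367 - 354 = -3669919/10367 ≈ -354.00)
1/L = 1/(-3669919/10367) = -10367/3669919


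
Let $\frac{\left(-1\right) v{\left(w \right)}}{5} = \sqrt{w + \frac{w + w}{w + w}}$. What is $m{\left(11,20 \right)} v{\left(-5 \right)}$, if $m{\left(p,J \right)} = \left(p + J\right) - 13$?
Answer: $- 180 i \approx - 180.0 i$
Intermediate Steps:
$v{\left(w \right)} = - 5 \sqrt{1 + w}$ ($v{\left(w \right)} = - 5 \sqrt{w + \frac{w + w}{w + w}} = - 5 \sqrt{w + \frac{2 w}{2 w}} = - 5 \sqrt{w + 2 w \frac{1}{2 w}} = - 5 \sqrt{w + 1} = - 5 \sqrt{1 + w}$)
$m{\left(p,J \right)} = -13 + J + p$ ($m{\left(p,J \right)} = \left(J + p\right) - 13 = -13 + J + p$)
$m{\left(11,20 \right)} v{\left(-5 \right)} = \left(-13 + 20 + 11\right) \left(- 5 \sqrt{1 - 5}\right) = 18 \left(- 5 \sqrt{-4}\right) = 18 \left(- 5 \cdot 2 i\right) = 18 \left(- 10 i\right) = - 180 i$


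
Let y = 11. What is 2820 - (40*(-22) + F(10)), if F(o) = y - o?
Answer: 3699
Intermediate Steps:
F(o) = 11 - o
2820 - (40*(-22) + F(10)) = 2820 - (40*(-22) + (11 - 1*10)) = 2820 - (-880 + (11 - 10)) = 2820 - (-880 + 1) = 2820 - 1*(-879) = 2820 + 879 = 3699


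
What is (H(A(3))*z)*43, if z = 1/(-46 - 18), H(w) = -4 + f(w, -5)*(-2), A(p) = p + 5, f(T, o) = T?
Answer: 215/16 ≈ 13.438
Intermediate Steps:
A(p) = 5 + p
H(w) = -4 - 2*w (H(w) = -4 + w*(-2) = -4 - 2*w)
z = -1/64 (z = 1/(-64) = -1/64 ≈ -0.015625)
(H(A(3))*z)*43 = ((-4 - 2*(5 + 3))*(-1/64))*43 = ((-4 - 2*8)*(-1/64))*43 = ((-4 - 16)*(-1/64))*43 = -20*(-1/64)*43 = (5/16)*43 = 215/16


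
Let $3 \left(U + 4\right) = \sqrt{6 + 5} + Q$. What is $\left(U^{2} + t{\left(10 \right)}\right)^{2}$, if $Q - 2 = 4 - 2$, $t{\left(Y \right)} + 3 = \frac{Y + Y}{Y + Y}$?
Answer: $\frac{6065}{81} - \frac{608 \sqrt{11}}{27} \approx 0.19107$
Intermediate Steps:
$t{\left(Y \right)} = -2$ ($t{\left(Y \right)} = -3 + \frac{Y + Y}{Y + Y} = -3 + \frac{2 Y}{2 Y} = -3 + 2 Y \frac{1}{2 Y} = -3 + 1 = -2$)
$Q = 4$ ($Q = 2 + \left(4 - 2\right) = 2 + 2 = 4$)
$U = - \frac{8}{3} + \frac{\sqrt{11}}{3}$ ($U = -4 + \frac{\sqrt{6 + 5} + 4}{3} = -4 + \frac{\sqrt{11} + 4}{3} = -4 + \frac{4 + \sqrt{11}}{3} = -4 + \left(\frac{4}{3} + \frac{\sqrt{11}}{3}\right) = - \frac{8}{3} + \frac{\sqrt{11}}{3} \approx -1.5611$)
$\left(U^{2} + t{\left(10 \right)}\right)^{2} = \left(\left(- \frac{8}{3} + \frac{\sqrt{11}}{3}\right)^{2} - 2\right)^{2} = \left(-2 + \left(- \frac{8}{3} + \frac{\sqrt{11}}{3}\right)^{2}\right)^{2}$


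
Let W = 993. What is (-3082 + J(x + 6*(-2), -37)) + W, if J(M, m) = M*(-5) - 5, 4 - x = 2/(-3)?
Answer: -6172/3 ≈ -2057.3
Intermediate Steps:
x = 14/3 (x = 4 - 2/(-3) = 4 - 2*(-1)/3 = 4 - 1*(-⅔) = 4 + ⅔ = 14/3 ≈ 4.6667)
J(M, m) = -5 - 5*M (J(M, m) = -5*M - 5 = -5 - 5*M)
(-3082 + J(x + 6*(-2), -37)) + W = (-3082 + (-5 - 5*(14/3 + 6*(-2)))) + 993 = (-3082 + (-5 - 5*(14/3 - 12))) + 993 = (-3082 + (-5 - 5*(-22/3))) + 993 = (-3082 + (-5 + 110/3)) + 993 = (-3082 + 95/3) + 993 = -9151/3 + 993 = -6172/3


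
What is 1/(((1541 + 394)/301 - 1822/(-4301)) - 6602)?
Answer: -30107/198560115 ≈ -0.00015163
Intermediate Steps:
1/(((1541 + 394)/301 - 1822/(-4301)) - 6602) = 1/((1935*(1/301) - 1822*(-1/4301)) - 6602) = 1/((45/7 + 1822/4301) - 6602) = 1/(206299/30107 - 6602) = 1/(-198560115/30107) = -30107/198560115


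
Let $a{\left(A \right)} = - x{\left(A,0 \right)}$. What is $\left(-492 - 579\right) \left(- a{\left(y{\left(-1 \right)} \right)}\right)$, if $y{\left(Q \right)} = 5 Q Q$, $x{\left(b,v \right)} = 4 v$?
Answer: $0$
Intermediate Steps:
$y{\left(Q \right)} = 5 Q^{2}$
$a{\left(A \right)} = 0$ ($a{\left(A \right)} = - 4 \cdot 0 = \left(-1\right) 0 = 0$)
$\left(-492 - 579\right) \left(- a{\left(y{\left(-1 \right)} \right)}\right) = \left(-492 - 579\right) \left(\left(-1\right) 0\right) = \left(-492 - 579\right) 0 = \left(-1071\right) 0 = 0$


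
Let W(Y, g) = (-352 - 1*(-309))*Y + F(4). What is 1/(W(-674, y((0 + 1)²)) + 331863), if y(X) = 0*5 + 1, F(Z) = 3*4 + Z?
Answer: 1/360861 ≈ 2.7712e-6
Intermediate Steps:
F(Z) = 12 + Z
y(X) = 1 (y(X) = 0 + 1 = 1)
W(Y, g) = 16 - 43*Y (W(Y, g) = (-352 - 1*(-309))*Y + (12 + 4) = (-352 + 309)*Y + 16 = -43*Y + 16 = 16 - 43*Y)
1/(W(-674, y((0 + 1)²)) + 331863) = 1/((16 - 43*(-674)) + 331863) = 1/((16 + 28982) + 331863) = 1/(28998 + 331863) = 1/360861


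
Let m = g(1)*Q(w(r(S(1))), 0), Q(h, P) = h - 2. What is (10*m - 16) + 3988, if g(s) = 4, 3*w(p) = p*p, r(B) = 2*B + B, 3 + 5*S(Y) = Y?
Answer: 19556/5 ≈ 3911.2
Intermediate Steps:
S(Y) = -⅗ + Y/5
r(B) = 3*B
w(p) = p²/3 (w(p) = (p*p)/3 = p²/3)
Q(h, P) = -2 + h
m = -152/25 (m = 4*(-2 + (3*(-⅗ + (⅕)*1))²/3) = 4*(-2 + (3*(-⅗ + ⅕))²/3) = 4*(-2 + (3*(-⅖))²/3) = 4*(-2 + (-6/5)²/3) = 4*(-2 + (⅓)*(36/25)) = 4*(-2 + 12/25) = 4*(-38/25) = -152/25 ≈ -6.0800)
(10*m - 16) + 3988 = (10*(-152/25) - 16) + 3988 = (-304/5 - 16) + 3988 = -384/5 + 3988 = 19556/5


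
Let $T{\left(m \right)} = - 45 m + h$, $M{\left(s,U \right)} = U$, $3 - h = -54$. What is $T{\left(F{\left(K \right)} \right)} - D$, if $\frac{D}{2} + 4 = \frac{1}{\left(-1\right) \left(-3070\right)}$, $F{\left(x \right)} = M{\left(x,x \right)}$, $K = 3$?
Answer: $- \frac{107451}{1535} \approx -70.001$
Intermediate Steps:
$h = 57$ ($h = 3 - -54 = 3 + 54 = 57$)
$F{\left(x \right)} = x$
$D = - \frac{12279}{1535}$ ($D = -8 + \frac{2}{\left(-1\right) \left(-3070\right)} = -8 + \frac{2}{3070} = -8 + 2 \cdot \frac{1}{3070} = -8 + \frac{1}{1535} = - \frac{12279}{1535} \approx -7.9994$)
$T{\left(m \right)} = 57 - 45 m$ ($T{\left(m \right)} = - 45 m + 57 = 57 - 45 m$)
$T{\left(F{\left(K \right)} \right)} - D = \left(57 - 135\right) - - \frac{12279}{1535} = \left(57 - 135\right) + \frac{12279}{1535} = -78 + \frac{12279}{1535} = - \frac{107451}{1535}$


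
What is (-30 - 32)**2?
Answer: 3844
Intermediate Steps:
(-30 - 32)**2 = (-62)**2 = 3844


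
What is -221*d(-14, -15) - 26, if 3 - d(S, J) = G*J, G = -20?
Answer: 65611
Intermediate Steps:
d(S, J) = 3 + 20*J (d(S, J) = 3 - (-20)*J = 3 + 20*J)
-221*d(-14, -15) - 26 = -221*(3 + 20*(-15)) - 26 = -221*(3 - 300) - 26 = -221*(-297) - 26 = 65637 - 26 = 65611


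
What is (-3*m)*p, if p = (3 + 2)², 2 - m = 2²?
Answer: 150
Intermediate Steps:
m = -2 (m = 2 - 1*2² = 2 - 1*4 = 2 - 4 = -2)
p = 25 (p = 5² = 25)
(-3*m)*p = -3*(-2)*25 = 6*25 = 150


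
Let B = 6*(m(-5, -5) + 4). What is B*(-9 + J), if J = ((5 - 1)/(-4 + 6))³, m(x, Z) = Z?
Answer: 6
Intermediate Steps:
B = -6 (B = 6*(-5 + 4) = 6*(-1) = -6)
J = 8 (J = (4/2)³ = (4*(½))³ = 2³ = 8)
B*(-9 + J) = -6*(-9 + 8) = -6*(-1) = 6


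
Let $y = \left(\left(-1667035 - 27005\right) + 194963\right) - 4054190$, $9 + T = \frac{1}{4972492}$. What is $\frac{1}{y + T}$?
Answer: $- \frac{4972492}{27613620483791} \approx -1.8007 \cdot 10^{-7}$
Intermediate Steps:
$T = - \frac{44752427}{4972492}$ ($T = -9 + \frac{1}{4972492} = - \frac{44752427}{4972492} \approx -9.0$)
$y = -5553267$ ($y = \left(-1694040 + 194963\right) - 4054190 = -1499077 - 4054190 = -5553267$)
$\frac{1}{y + T} = \frac{1}{-5553267 - \frac{44752427}{4972492}} = \frac{1}{- \frac{27613620483791}{4972492}} = - \frac{4972492}{27613620483791}$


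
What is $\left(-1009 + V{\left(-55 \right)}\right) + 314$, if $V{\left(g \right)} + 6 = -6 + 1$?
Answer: $-706$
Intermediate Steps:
$V{\left(g \right)} = -11$ ($V{\left(g \right)} = -6 + \left(-6 + 1\right) = -6 - 5 = -11$)
$\left(-1009 + V{\left(-55 \right)}\right) + 314 = \left(-1009 - 11\right) + 314 = -1020 + 314 = -706$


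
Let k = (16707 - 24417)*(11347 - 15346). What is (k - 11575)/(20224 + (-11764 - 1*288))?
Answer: 30820715/8172 ≈ 3771.5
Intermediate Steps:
k = 30832290 (k = -7710*(-3999) = 30832290)
(k - 11575)/(20224 + (-11764 - 1*288)) = (30832290 - 11575)/(20224 + (-11764 - 1*288)) = 30820715/(20224 + (-11764 - 288)) = 30820715/(20224 - 12052) = 30820715/8172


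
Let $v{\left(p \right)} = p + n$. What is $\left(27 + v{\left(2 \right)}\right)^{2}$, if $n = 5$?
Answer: $1156$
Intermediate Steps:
$v{\left(p \right)} = 5 + p$ ($v{\left(p \right)} = p + 5 = 5 + p$)
$\left(27 + v{\left(2 \right)}\right)^{2} = \left(27 + \left(5 + 2\right)\right)^{2} = \left(27 + 7\right)^{2} = 34^{2} = 1156$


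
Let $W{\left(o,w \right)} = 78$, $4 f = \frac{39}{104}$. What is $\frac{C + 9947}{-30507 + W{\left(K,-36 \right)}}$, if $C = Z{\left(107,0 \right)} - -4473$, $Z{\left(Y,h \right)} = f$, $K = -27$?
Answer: $- \frac{461443}{973728} \approx -0.47389$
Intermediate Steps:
$f = \frac{3}{32}$ ($f = \frac{39 \cdot \frac{1}{104}}{4} = \frac{1}{4} \cdot \frac{3}{8} = \frac{3}{32} \approx 0.09375$)
$Z{\left(Y,h \right)} = \frac{3}{32}$
$C = \frac{143139}{32}$ ($C = \frac{3}{32} - -4473 = \frac{3}{32} + 4473 = \frac{143139}{32} \approx 4473.1$)
$\frac{C + 9947}{-30507 + W{\left(K,-36 \right)}} = \frac{\frac{143139}{32} + 9947}{-30507 + 78} = \frac{461443}{32 \left(-30429\right)} = \frac{461443}{32} \left(- \frac{1}{30429}\right) = - \frac{461443}{973728}$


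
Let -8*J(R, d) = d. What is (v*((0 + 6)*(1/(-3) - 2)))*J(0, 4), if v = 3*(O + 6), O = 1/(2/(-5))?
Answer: 147/2 ≈ 73.500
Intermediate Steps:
O = -5/2 (O = 1/(2*(-⅕)) = 1/(-⅖) = 1*(-5/2) = -5/2 ≈ -2.5000)
J(R, d) = -d/8
v = 21/2 (v = 3*(-5/2 + 6) = 3*(7/2) = 21/2 ≈ 10.500)
(v*((0 + 6)*(1/(-3) - 2)))*J(0, 4) = (21*((0 + 6)*(1/(-3) - 2))/2)*(-⅛*4) = (21*(6*(-⅓ - 2))/2)*(-½) = (21*(6*(-7/3))/2)*(-½) = ((21/2)*(-14))*(-½) = -147*(-½) = 147/2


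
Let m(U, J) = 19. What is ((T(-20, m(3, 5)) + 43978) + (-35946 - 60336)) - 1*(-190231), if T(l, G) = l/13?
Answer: 1793031/13 ≈ 1.3793e+5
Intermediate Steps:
T(l, G) = l/13 (T(l, G) = l*(1/13) = l/13)
((T(-20, m(3, 5)) + 43978) + (-35946 - 60336)) - 1*(-190231) = (((1/13)*(-20) + 43978) + (-35946 - 60336)) - 1*(-190231) = ((-20/13 + 43978) - 96282) + 190231 = (571694/13 - 96282) + 190231 = -679972/13 + 190231 = 1793031/13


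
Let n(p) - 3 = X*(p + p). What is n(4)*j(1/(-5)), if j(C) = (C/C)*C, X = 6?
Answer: -51/5 ≈ -10.200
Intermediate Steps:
n(p) = 3 + 12*p (n(p) = 3 + 6*(p + p) = 3 + 6*(2*p) = 3 + 12*p)
j(C) = C (j(C) = 1*C = C)
n(4)*j(1/(-5)) = (3 + 12*4)*(1/(-5)) = (3 + 48)*(1*(-⅕)) = 51*(-⅕) = -51/5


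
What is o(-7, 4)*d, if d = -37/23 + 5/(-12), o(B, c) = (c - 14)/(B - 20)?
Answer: -2795/3726 ≈ -0.75013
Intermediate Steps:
o(B, c) = (-14 + c)/(-20 + B)
d = -559/276 (d = -37*1/23 + 5*(-1/12) = -37/23 - 5/12 = -559/276 ≈ -2.0254)
o(-7, 4)*d = ((-14 + 4)/(-20 - 7))*(-559/276) = (-10/(-27))*(-559/276) = -1/27*(-10)*(-559/276) = (10/27)*(-559/276) = -2795/3726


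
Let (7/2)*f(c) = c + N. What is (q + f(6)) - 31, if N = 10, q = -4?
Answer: -213/7 ≈ -30.429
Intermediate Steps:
f(c) = 20/7 + 2*c/7 (f(c) = 2*(c + 10)/7 = 2*(10 + c)/7 = 20/7 + 2*c/7)
(q + f(6)) - 31 = (-4 + (20/7 + (2/7)*6)) - 31 = (-4 + (20/7 + 12/7)) - 31 = (-4 + 32/7) - 31 = 4/7 - 31 = -213/7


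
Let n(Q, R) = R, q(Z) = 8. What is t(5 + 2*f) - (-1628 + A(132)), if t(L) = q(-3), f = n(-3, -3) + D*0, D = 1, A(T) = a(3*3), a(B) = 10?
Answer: 1626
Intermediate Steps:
A(T) = 10
f = -3 (f = -3 + 1*0 = -3 + 0 = -3)
t(L) = 8
t(5 + 2*f) - (-1628 + A(132)) = 8 - (-1628 + 10) = 8 - 1*(-1618) = 8 + 1618 = 1626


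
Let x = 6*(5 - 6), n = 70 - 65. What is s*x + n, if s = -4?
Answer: 29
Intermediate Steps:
n = 5
x = -6 (x = 6*(-1) = -6)
s*x + n = -4*(-6) + 5 = 24 + 5 = 29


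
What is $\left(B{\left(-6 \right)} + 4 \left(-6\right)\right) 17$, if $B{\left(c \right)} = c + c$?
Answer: $-612$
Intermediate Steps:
$B{\left(c \right)} = 2 c$
$\left(B{\left(-6 \right)} + 4 \left(-6\right)\right) 17 = \left(2 \left(-6\right) + 4 \left(-6\right)\right) 17 = \left(-12 - 24\right) 17 = \left(-36\right) 17 = -612$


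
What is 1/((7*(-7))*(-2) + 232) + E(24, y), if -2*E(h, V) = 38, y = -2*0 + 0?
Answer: -6269/330 ≈ -18.997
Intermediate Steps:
y = 0 (y = 0 + 0 = 0)
E(h, V) = -19 (E(h, V) = -½*38 = -19)
1/((7*(-7))*(-2) + 232) + E(24, y) = 1/((7*(-7))*(-2) + 232) - 19 = 1/(-49*(-2) + 232) - 19 = 1/(98 + 232) - 19 = 1/330 - 19 = -6269/330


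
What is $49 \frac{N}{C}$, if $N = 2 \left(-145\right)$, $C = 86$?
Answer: $- \frac{7105}{43} \approx -165.23$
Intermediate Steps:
$N = -290$
$49 \frac{N}{C} = 49 \left(- \frac{290}{86}\right) = 49 \left(\left(-290\right) \frac{1}{86}\right) = 49 \left(- \frac{145}{43}\right) = - \frac{7105}{43}$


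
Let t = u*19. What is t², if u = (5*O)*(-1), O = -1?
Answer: 9025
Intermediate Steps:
u = 5 (u = (5*(-1))*(-1) = -5*(-1) = 5)
t = 95 (t = 5*19 = 95)
t² = 95² = 9025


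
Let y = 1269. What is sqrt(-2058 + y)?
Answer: I*sqrt(789) ≈ 28.089*I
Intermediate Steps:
sqrt(-2058 + y) = sqrt(-2058 + 1269) = sqrt(-789) = I*sqrt(789)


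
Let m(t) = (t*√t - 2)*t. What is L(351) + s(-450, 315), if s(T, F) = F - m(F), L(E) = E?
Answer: 1296 - 297675*√35 ≈ -1.7598e+6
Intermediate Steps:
m(t) = t*(-2 + t^(3/2)) (m(t) = (t^(3/2) - 2)*t = (-2 + t^(3/2))*t = t*(-2 + t^(3/2)))
s(T, F) = -F^(5/2) + 3*F (s(T, F) = F - (F^(5/2) - 2*F) = F + (-F^(5/2) + 2*F) = -F^(5/2) + 3*F)
L(351) + s(-450, 315) = 351 + (-315^(5/2) + 3*315) = 351 + (-297675*√35 + 945) = 351 + (945 - 297675*√35) = 1296 - 297675*√35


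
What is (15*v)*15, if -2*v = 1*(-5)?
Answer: 1125/2 ≈ 562.50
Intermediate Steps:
v = 5/2 (v = -(-5)/2 = -½*(-5) = 5/2 ≈ 2.5000)
(15*v)*15 = (15*(5/2))*15 = (75/2)*15 = 1125/2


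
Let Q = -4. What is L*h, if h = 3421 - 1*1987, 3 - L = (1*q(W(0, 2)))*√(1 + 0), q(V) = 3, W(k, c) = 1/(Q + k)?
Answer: 0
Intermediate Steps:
W(k, c) = 1/(-4 + k)
L = 0 (L = 3 - 1*3*√(1 + 0) = 3 - 3*√1 = 3 - 3 = 0)
h = 1434 (h = 3421 - 1987 = 1434)
L*h = 0*1434 = 0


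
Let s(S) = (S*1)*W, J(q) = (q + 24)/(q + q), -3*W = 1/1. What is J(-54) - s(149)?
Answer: 899/18 ≈ 49.944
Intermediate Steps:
W = -1/3 (W = -1/(3*1) = -1/3 ≈ -0.33333)
J(q) = (24 + q)/(2*q) (J(q) = (24 + q)/((2*q)) = (24 + q)*(1/(2*q)) = (24 + q)/(2*q))
s(S) = -S/3 (s(S) = (S*1)*(-1/3) = S*(-1/3) = -S/3)
J(-54) - s(149) = (1/2)*(24 - 54)/(-54) - (-1)*149/3 = (1/2)*(-1/54)*(-30) - 1*(-149/3) = 5/18 + 149/3 = 899/18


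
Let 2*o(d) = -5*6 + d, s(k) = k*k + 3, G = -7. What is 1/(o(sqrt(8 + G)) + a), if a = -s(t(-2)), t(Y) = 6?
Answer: -2/107 ≈ -0.018692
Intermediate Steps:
s(k) = 3 + k**2 (s(k) = k**2 + 3 = 3 + k**2)
o(d) = -15 + d/2 (o(d) = (-5*6 + d)/2 = (-30 + d)/2 = -15 + d/2)
a = -39 (a = -(3 + 6**2) = -(3 + 36) = -1*39 = -39)
1/(o(sqrt(8 + G)) + a) = 1/((-15 + sqrt(8 - 7)/2) - 39) = 1/((-15 + sqrt(1)/2) - 39) = 1/((-15 + (1/2)*1) - 39) = 1/((-15 + 1/2) - 39) = 1/(-29/2 - 39) = 1/(-107/2) = -2/107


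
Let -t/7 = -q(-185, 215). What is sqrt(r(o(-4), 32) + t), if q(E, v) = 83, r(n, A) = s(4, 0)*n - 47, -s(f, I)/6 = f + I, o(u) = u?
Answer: 3*sqrt(70) ≈ 25.100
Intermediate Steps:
s(f, I) = -6*I - 6*f (s(f, I) = -6*(f + I) = -6*(I + f) = -6*I - 6*f)
r(n, A) = -47 - 24*n (r(n, A) = (-6*0 - 6*4)*n - 47 = (0 - 24)*n - 47 = -24*n - 47 = -47 - 24*n)
t = 581 (t = -(-7)*83 = -7*(-83) = 581)
sqrt(r(o(-4), 32) + t) = sqrt((-47 - 24*(-4)) + 581) = sqrt((-47 + 96) + 581) = sqrt(49 + 581) = sqrt(630) = 3*sqrt(70)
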